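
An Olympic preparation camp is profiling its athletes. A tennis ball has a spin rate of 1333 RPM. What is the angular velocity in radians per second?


Convert RPM to rad/s: multiply by 2*pi and divide by 60
omega = 1333 * 2 * pi / 60
= 139.591 rad/s

139.591 rad/s


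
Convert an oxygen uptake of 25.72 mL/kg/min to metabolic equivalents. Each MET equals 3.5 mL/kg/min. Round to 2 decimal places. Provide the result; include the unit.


One MET = 3.5 mL/kg/min
Number of METs = 25.72 / 3.5
= 7.35 METs

7.35 METs


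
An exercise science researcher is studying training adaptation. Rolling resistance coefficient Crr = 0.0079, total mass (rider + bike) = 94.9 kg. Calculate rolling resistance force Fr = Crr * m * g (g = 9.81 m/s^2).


Fr = Crr * m * g
= 0.0079 * 94.9 * 9.81
= 7.355 N

7.355 N


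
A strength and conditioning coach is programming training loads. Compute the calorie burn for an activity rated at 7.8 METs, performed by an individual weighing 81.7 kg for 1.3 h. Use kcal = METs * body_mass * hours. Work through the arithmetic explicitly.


Product of METs and mass = 7.8 * 81.7 = 637.26
Total kcal = 637.26 * 1.3 = 828.44 kcal

828.44 kcal


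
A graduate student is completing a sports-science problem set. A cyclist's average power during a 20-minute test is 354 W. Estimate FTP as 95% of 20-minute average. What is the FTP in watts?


FTP = 20-min power * 0.95
= 354 * 0.95
= 336.3 W

336.3 W


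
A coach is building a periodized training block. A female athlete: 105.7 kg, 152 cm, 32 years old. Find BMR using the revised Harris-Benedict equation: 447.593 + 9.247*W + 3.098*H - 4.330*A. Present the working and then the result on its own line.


Intercept = 447.593
Weight contribution = 9.247 * 105.7 = 977.4079
Height contribution = 3.098 * 152 = 470.896
Age contribution = 4.33 * 32 = 138.56
BMR = 447.593 + 977.4079 + 470.896 - 138.56
= 1757.34 kcal/day

1757.34 kcal/day


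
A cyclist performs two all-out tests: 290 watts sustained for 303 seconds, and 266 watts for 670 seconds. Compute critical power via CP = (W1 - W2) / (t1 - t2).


W1 = P1 * t1 = 290 * 303 = 87870 J
W2 = P2 * t2 = 266 * 670 = 178220 J
CP = (87870 - 178220) / (303 - 670)
= 246.19 W

246.19 W


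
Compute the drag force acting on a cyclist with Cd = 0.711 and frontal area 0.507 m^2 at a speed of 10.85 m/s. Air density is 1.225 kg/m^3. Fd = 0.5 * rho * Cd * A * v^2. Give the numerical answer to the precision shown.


Step 1: v^2 = 117.7225
Step 2: Fd = 0.5 * 1.225 * 0.711 * 0.507 * 117.7225
= 25.992 N

25.992 N


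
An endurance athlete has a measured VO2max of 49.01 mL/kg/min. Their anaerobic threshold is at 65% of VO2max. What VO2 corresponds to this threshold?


Anaerobic threshold VO2 = VO2max * 65%
= 49.01 * 0.65
= 31.86 mL/kg/min

31.86 mL/kg/min


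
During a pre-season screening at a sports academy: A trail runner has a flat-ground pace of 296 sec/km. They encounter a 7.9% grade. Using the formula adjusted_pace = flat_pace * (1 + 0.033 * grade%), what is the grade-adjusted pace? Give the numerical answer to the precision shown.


Grade factor = 1 + 0.033 * 7.9 = 1.2607
Adjusted = 296 * 1.2607 = 373.17 sec/km

373.17 s/km


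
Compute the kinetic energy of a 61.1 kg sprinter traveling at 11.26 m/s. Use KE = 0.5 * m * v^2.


Velocity squared = 126.7876
KE = 0.5 * 61.1 * 126.7876 = 3873.36 J

3873.36 J


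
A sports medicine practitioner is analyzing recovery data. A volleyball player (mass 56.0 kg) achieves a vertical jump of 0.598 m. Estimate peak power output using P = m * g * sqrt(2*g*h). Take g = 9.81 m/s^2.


2 * g * h = 2 * 9.81 * 0.598 = 11.73276
sqrt(11.73276) = 3.425312 m/s
P = 56.0 * 9.81 * 3.425312 = 1881.73 W

1881.73 W


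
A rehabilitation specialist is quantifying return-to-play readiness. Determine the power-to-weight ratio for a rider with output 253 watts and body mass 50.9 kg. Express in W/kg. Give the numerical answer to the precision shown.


P/W = 253 / 50.9 = 4.971 W/kg

4.971 W/kg


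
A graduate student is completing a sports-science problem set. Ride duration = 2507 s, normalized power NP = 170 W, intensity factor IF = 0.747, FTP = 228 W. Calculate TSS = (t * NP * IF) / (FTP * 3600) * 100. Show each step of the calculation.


Numerator = 2507 * 170 * 0.747 = 318363.93
Denominator = 228 * 3600 = 820800
TSS = 318363.93 / 820800 * 100
= 38.79

38.79 TSS


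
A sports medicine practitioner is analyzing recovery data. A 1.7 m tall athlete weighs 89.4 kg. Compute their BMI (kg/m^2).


height^2 = 2.89 m^2
BMI = 89.4 / 2.89 = 30.93 kg/m^2

30.93 kg/m^2


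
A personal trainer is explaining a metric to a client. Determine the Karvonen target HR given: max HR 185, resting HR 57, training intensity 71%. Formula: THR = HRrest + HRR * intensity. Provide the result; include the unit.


HRR = HRmax - HRrest = 185 - 57 = 128
THR = 57 + 128 * 0.71
= 147.88 bpm

147.88 bpm


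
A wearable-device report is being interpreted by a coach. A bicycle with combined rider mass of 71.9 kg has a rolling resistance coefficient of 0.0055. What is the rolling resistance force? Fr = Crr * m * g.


Fr = 0.0055 * 71.9 * 9.81
= 0.39545 * 9.81
= 3.879 N

3.879 N


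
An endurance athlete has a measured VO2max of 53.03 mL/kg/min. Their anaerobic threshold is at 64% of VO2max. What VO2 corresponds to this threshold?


Anaerobic threshold VO2 = VO2max * 64%
= 53.03 * 0.64
= 33.94 mL/kg/min

33.94 mL/kg/min


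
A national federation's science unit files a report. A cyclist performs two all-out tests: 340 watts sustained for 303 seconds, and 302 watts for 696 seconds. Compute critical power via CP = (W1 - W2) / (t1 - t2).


W1 = P1 * t1 = 340 * 303 = 103020 J
W2 = P2 * t2 = 302 * 696 = 210192 J
CP = (103020 - 210192) / (303 - 696)
= 272.7 W

272.7 W


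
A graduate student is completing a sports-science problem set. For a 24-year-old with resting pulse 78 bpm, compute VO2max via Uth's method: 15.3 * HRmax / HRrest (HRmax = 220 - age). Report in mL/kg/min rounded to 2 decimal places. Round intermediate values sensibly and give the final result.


Step 1: HRmax = 220 - 24 = 196 bpm
Step 2: Ratio = 196 / 78 = 2.5128
Step 3: VO2max = 15.3 * 2.5128 = 38.45 mL/kg/min

38.45 mL/kg/min


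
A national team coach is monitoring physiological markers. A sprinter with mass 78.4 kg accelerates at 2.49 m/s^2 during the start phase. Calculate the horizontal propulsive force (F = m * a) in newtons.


F = m * a
= 78.4 * 2.49
= 195.22 N

195.22 N


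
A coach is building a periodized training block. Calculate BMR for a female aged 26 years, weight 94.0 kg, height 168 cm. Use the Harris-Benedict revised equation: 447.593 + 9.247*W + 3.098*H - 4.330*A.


Substituting values:
W term = 9.247 * 94.0 = 869.218
H term = 3.098 * 168 = 520.464
A term = 4.330 * 26 = 112.58
BMR = 1724.7 kcal/day

1724.7 kcal/day


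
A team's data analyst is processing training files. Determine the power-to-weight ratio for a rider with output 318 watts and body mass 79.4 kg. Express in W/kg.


P/W = 318 / 79.4 = 4.005 W/kg

4.005 W/kg


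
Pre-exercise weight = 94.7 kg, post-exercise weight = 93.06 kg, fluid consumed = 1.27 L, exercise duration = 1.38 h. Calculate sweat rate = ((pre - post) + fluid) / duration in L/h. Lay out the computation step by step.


Weight loss = 94.7 - 93.06 = 1.64 kg (approx L)
Total sweat = 1.64 + 1.27 = 2.91 L
Sweat rate = 2.91 / 1.38 = 2.109 L/h

2.109 L/h


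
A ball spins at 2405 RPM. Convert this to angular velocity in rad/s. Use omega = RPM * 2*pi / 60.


omega = 2405 * 2 * pi / 60
= 2405 * 6.28318531 / 60
= 15111.061 / 60
= 251.851 rad/s

251.851 rad/s


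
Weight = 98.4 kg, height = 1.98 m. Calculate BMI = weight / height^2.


height^2 = 1.98^2 = 3.9204
BMI = 98.4 / 3.9204 = 25.1 kg/m^2

25.1 kg/m^2


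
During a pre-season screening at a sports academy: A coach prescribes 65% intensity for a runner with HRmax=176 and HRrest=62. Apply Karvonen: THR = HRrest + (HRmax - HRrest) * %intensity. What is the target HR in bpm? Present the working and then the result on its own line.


Heart rate reserve = 176 - 62 = 114
Intensity fraction = 65 / 100 = 0.65
THR = 62 + 114 * 0.65 = 136.1 bpm

136.1 bpm


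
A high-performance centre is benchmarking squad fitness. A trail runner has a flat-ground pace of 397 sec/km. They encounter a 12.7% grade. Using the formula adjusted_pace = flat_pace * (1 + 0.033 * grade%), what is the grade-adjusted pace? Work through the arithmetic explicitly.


Grade factor = 1 + 0.033 * 12.7 = 1.4191
Adjusted = 397 * 1.4191 = 563.38 sec/km

563.38 s/km


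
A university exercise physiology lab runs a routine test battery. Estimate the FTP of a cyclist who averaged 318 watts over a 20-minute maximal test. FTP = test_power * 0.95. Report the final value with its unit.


FTP = 318 * 0.95 = 302.1 W

302.1 W


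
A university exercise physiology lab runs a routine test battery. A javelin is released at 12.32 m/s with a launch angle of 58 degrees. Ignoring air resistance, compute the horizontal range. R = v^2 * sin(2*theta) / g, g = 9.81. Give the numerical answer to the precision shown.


Launch speed squared = 151.7824
sin(2 * 58 deg) = 0.898794
Range = 151.7824 * 0.898794 / 9.81
= 13.906 m

13.906 m


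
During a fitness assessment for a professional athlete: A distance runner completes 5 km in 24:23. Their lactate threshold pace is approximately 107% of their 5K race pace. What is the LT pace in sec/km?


Convert to seconds: 24 min 23 s = 1463 s
Pace per km = 1463 / 5 = 292.6 s/km
LT pace = 292.6 * 1.07 = 313.08 s/km

313.08 s/km


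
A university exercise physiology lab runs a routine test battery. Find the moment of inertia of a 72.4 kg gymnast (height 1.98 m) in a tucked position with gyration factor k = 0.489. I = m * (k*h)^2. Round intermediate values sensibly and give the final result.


Radius of gyration = 0.489 * 1.98 = 0.96822 m
I = 72.4 * 0.96822^2
= 72.4 * 0.93745
= 67.871 kg*m^2

67.871 kg*m^2


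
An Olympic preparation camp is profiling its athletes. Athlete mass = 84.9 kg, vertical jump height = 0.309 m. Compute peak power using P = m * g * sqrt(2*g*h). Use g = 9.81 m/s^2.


sqrt(2 * 9.81 * 0.309) = sqrt(6.06258) = 2.462231 m/s
P = 84.9 * 9.81 * 2.462231
= 2050.72 W

2050.72 W


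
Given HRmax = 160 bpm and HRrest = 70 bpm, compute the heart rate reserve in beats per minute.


Heart rate reserve = maximum HR minus resting HR
HRR = 160 - 70 = 90 bpm

90 bpm


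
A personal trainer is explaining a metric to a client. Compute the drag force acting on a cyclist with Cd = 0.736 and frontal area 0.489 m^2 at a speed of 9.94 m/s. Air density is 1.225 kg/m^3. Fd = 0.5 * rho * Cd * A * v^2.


Step 1: v^2 = 98.8036
Step 2: Fd = 0.5 * 1.225 * 0.736 * 0.489 * 98.8036
= 21.78 N

21.78 N


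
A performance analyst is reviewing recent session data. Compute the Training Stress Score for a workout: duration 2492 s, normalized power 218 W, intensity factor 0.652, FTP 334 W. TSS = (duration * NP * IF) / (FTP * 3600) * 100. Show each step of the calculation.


Product = 2492 * 218 * 0.652 = 354202.912
Base = 334 * 3600 = 1202400
TSS = 354202.912 / 1202400 * 100 = 29.46

29.46 TSS


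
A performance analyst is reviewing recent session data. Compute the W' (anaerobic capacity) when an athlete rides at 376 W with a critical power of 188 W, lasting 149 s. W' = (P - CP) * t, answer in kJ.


Above-CP power = 188 W
Duration = 149 s
W' = 188 * 149 = 28012 J
Convert: 28012 / 1000 = 28.012 kJ

28.012 kJ


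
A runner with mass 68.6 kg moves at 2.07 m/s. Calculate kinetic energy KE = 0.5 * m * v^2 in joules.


v^2 = 2.07^2 = 4.2849
KE = 0.5 * 68.6 * 4.2849
= 146.97 J

146.97 J


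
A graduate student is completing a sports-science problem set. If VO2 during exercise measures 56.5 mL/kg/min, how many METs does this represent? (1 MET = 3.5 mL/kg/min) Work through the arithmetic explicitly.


METs = VO2 / 3.5 = 56.5 / 3.5 = 16.14

16.14 METs


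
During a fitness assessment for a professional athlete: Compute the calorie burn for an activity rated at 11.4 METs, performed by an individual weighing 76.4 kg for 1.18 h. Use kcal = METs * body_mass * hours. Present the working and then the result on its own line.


Product of METs and mass = 11.4 * 76.4 = 870.96
Total kcal = 870.96 * 1.18 = 1027.73 kcal

1027.73 kcal


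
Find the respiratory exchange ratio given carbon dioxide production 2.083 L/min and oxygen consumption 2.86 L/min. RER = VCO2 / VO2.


VCO2 = 2.083 L/min
VO2 = 2.86 L/min
RER = 2.083 / 2.86 = 0.7283

0.7283


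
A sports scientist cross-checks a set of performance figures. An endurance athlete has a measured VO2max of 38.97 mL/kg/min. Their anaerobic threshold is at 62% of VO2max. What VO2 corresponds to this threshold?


Anaerobic threshold VO2 = VO2max * 62%
= 38.97 * 0.62
= 24.16 mL/kg/min

24.16 mL/kg/min


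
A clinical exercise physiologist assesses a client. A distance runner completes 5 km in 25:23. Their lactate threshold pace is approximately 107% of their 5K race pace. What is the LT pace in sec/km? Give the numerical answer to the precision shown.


Convert to seconds: 25 min 23 s = 1523 s
Pace per km = 1523 / 5 = 304.6 s/km
LT pace = 304.6 * 1.07 = 325.92 s/km

325.92 s/km


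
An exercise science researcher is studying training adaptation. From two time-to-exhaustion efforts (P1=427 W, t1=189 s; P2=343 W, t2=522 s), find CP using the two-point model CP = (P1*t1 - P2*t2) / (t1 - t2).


Work in trial 1 = 80703 J
Work in trial 2 = 179046 J
Delta work = -98343 J
Delta time = -333 s
CP = -98343 / -333 = 295.32 W

295.32 W


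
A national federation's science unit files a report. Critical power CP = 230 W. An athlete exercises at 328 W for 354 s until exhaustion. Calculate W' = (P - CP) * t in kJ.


P - CP = 328 - 230 = 98 W
W' = 98 * 354 = 34692 J
= 34692 / 1000 = 34.692 kJ

34.692 kJ


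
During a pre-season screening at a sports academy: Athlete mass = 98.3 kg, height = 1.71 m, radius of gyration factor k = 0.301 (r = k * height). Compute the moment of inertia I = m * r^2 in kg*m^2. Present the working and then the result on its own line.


r = k * height = 0.301 * 1.71 = 0.51471 m
r^2 = 0.51471^2 = 0.264926
I = 98.3 * 0.264926 = 26.042 kg*m^2

26.042 kg*m^2


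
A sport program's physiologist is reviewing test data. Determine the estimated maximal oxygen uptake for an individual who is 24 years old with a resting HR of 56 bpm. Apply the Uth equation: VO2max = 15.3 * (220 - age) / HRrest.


HRmax = 220 - 24 = 196
VO2max = 15.3 * (196 / 56)
= 15.3 * 3.5
= 53.55 mL/kg/min

53.55 mL/kg/min


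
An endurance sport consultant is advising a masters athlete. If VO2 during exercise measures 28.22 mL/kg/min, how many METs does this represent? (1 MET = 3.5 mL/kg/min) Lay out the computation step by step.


METs = VO2 / 3.5 = 28.22 / 3.5 = 8.06

8.06 METs


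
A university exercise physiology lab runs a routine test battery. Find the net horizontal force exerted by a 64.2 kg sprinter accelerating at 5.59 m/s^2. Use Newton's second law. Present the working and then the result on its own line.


Newton's second law: F = m * a
F = 64.2 * 5.59 = 358.88 N

358.88 N


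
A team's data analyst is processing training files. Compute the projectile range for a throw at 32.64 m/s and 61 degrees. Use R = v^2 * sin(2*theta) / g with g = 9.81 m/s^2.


Two times the angle = 122 degrees
sin(122) = 0.848048
R = 1065.3696 * 0.848048 / 9.81 = 92.098 m

92.098 m


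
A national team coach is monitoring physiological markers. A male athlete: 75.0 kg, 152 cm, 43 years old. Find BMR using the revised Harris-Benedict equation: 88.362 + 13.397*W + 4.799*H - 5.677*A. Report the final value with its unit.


Intercept = 88.362
Weight contribution = 13.397 * 75.0 = 1004.775
Height contribution = 4.799 * 152 = 729.448
Age contribution = 5.677 * 43 = 244.111
BMR = 88.362 + 1004.775 + 729.448 - 244.111
= 1578.47 kcal/day

1578.47 kcal/day


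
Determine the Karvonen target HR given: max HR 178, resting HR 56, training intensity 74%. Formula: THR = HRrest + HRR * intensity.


HRR = HRmax - HRrest = 178 - 56 = 122
THR = 56 + 122 * 0.74
= 146.28 bpm

146.28 bpm


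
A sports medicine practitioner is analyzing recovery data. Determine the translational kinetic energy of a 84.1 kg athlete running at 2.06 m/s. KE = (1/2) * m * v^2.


KE = 0.5 * m * v^2
= 0.5 * 84.1 * 2.06^2
= 0.5 * 84.1 * 4.2436
= 178.44 J

178.44 J


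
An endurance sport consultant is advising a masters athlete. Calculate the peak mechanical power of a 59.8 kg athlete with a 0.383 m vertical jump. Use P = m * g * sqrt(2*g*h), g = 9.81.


First, sqrt(2gh) = sqrt(2 * 9.81 * 0.383)
= sqrt(7.51446) = 2.741252 m/s
Power = 59.8 * 9.81 * 2.741252 = 1608.12 W

1608.12 W


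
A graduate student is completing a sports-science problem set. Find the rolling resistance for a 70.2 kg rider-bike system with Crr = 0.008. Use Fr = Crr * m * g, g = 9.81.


m * g = 70.2 * 9.81 = 688.662 N
Fr = 0.008 * 688.662 = 5.509 N

5.509 N


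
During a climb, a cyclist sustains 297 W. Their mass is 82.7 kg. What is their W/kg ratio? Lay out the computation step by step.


Power-to-weight = 297 W / 82.7 kg
= 3.591 W/kg

3.591 W/kg


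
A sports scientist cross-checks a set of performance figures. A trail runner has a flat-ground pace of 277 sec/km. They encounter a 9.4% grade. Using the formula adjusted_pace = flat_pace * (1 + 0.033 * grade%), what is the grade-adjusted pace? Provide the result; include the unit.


Grade factor = 1 + 0.033 * 9.4 = 1.3102
Adjusted = 277 * 1.3102 = 362.93 sec/km

362.93 s/km


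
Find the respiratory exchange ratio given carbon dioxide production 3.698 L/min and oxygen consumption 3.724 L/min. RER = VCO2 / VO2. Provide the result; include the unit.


VCO2 = 3.698 L/min
VO2 = 3.724 L/min
RER = 3.698 / 3.724 = 0.993

0.993


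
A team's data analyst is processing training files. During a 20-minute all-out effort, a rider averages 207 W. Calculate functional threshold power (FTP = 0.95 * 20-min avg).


FTP = 0.95 * 207
= 196.65 W

196.65 W


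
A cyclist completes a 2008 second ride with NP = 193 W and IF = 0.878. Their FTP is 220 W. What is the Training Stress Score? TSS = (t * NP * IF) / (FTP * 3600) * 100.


t * NP * IF = 2008 * 193 * 0.878 = 340263.632
FTP * 3600 = 792000
TSS = (340263.632 / 792000) * 100 = 42.96

42.96 TSS


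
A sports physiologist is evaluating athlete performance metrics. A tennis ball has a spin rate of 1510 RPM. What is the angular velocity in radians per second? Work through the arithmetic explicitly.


Convert RPM to rad/s: multiply by 2*pi and divide by 60
omega = 1510 * 2 * pi / 60
= 158.127 rad/s

158.127 rad/s


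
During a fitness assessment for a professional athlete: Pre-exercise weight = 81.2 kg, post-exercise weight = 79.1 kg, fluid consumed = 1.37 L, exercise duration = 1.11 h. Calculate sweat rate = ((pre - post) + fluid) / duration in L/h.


Weight loss = 81.2 - 79.1 = 2.1 kg (approx L)
Total sweat = 2.1 + 1.37 = 3.47 L
Sweat rate = 3.47 / 1.11 = 3.126 L/h

3.126 L/h


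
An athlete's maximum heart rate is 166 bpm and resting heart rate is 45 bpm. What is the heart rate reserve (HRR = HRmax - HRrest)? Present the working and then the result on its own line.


HRR = HRmax - HRrest
= 166 - 45
= 121 bpm

121 bpm


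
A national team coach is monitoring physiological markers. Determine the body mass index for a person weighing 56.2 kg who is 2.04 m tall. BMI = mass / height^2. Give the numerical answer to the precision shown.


BMI = mass / height^2
= 56.2 / 2.04^2
= 56.2 / 4.1616
= 13.5 kg/m^2

13.5 kg/m^2


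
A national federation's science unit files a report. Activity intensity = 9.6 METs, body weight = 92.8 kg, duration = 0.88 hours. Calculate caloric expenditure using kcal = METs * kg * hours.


kcal = 9.6 * 92.8 * 0.88
= 890.88 * 0.88
= 783.97 kcal

783.97 kcal


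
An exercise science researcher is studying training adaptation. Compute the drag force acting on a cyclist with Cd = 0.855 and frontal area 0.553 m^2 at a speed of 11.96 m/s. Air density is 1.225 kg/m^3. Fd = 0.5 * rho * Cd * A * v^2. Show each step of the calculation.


Step 1: v^2 = 143.0416
Step 2: Fd = 0.5 * 1.225 * 0.855 * 0.553 * 143.0416
= 41.425 N

41.425 N


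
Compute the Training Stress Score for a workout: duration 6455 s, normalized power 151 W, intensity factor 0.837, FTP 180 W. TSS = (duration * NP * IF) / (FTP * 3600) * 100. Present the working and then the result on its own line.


Product = 6455 * 151 * 0.837 = 815828.085
Base = 180 * 3600 = 648000
TSS = 815828.085 / 648000 * 100 = 125.9

125.9 TSS


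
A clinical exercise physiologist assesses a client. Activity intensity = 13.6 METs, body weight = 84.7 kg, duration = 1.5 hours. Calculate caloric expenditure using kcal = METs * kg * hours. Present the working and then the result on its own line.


kcal = 13.6 * 84.7 * 1.5
= 1151.92 * 1.5
= 1727.88 kcal

1727.88 kcal


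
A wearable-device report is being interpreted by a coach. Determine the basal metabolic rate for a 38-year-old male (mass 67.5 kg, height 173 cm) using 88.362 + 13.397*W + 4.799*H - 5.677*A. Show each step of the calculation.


BMR = 88.362 + 13.397*67.5 + 4.799*173 - 5.677*38
= 1607.16 kcal/day

1607.16 kcal/day


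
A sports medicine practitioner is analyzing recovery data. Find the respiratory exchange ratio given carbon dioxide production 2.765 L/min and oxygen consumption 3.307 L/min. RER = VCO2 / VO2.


VCO2 = 2.765 L/min
VO2 = 3.307 L/min
RER = 2.765 / 3.307 = 0.8361

0.8361


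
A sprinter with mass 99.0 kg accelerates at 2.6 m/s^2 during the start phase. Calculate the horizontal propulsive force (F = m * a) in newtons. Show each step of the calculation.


F = m * a
= 99.0 * 2.6
= 257.4 N

257.4 N


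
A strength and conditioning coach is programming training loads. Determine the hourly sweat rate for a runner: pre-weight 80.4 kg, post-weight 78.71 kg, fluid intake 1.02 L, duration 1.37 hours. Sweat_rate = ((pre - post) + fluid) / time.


Mass lost = 80.4 - 78.71 = 1.69 kg
Add fluid consumed: 1.69 + 1.02 = 2.71 L total sweat
Sweat rate = 2.71 / 1.37 = 1.978 L/h

1.978 L/h


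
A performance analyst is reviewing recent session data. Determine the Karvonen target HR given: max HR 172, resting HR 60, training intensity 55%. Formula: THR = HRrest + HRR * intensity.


HRR = HRmax - HRrest = 172 - 60 = 112
THR = 60 + 112 * 0.55
= 121.6 bpm

121.6 bpm


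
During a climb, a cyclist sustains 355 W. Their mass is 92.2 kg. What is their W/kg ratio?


Power-to-weight = 355 W / 92.2 kg
= 3.85 W/kg

3.85 W/kg


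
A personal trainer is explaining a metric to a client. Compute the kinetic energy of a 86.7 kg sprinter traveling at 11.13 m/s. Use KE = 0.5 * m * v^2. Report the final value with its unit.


Velocity squared = 123.8769
KE = 0.5 * 86.7 * 123.8769 = 5370.06 J

5370.06 J


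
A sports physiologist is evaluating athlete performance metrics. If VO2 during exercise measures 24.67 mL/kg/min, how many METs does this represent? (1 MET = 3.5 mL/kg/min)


METs = VO2 / 3.5 = 24.67 / 3.5 = 7.05

7.05 METs


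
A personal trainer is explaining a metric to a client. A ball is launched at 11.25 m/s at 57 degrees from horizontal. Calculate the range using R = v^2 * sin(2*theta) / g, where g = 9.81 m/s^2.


sin(2 * 57) = sin(114) = 0.913545
v^2 = 11.25^2 = 126.5625
R = 126.5625 * 0.913545 / 9.81
= 11.786 m

11.786 m


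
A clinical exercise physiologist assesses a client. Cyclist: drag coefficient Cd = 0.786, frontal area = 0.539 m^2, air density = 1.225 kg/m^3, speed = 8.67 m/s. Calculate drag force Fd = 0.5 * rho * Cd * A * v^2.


v^2 = 8.67^2 = 75.1689
Fd = 0.5 * 1.225 * 0.786 * 0.539 * 75.1689
= 19.505 N

19.505 N


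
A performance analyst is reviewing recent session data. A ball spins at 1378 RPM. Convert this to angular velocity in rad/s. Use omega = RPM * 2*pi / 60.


omega = 1378 * 2 * pi / 60
= 1378 * 6.28318531 / 60
= 8658.229 / 60
= 144.304 rad/s

144.304 rad/s


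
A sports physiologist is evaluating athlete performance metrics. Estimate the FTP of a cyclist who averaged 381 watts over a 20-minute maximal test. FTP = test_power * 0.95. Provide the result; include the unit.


FTP = 381 * 0.95 = 361.95 W

361.95 W


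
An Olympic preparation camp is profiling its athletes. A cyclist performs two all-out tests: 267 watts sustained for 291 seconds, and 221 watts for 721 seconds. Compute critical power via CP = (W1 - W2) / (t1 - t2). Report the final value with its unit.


W1 = P1 * t1 = 267 * 291 = 77697 J
W2 = P2 * t2 = 221 * 721 = 159341 J
CP = (77697 - 159341) / (291 - 721)
= 189.87 W

189.87 W


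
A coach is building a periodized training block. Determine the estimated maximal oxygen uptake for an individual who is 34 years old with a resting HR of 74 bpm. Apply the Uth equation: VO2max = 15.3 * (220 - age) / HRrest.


HRmax = 220 - 34 = 186
VO2max = 15.3 * (186 / 74)
= 15.3 * 2.5135
= 38.46 mL/kg/min

38.46 mL/kg/min


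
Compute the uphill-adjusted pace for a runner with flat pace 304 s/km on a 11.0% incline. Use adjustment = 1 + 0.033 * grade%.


Adjustment factor = 1 + 0.033 * 11.0 = 1.363
Grade-adjusted pace = 304 * 1.363 = 414.35 s/km

414.35 s/km


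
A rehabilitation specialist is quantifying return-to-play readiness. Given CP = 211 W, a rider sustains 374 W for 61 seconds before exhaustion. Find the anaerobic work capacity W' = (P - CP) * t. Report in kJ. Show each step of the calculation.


Excess power = 374 - 211 = 163 W
Work above CP = 163 * 61 = 9943 J
W' = 9.943 kJ

9.943 kJ


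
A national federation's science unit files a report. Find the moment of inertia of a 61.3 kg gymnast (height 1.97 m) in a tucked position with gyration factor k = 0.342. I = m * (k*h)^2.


Radius of gyration = 0.342 * 1.97 = 0.67374 m
I = 61.3 * 0.67374^2
= 61.3 * 0.453926
= 27.826 kg*m^2

27.826 kg*m^2


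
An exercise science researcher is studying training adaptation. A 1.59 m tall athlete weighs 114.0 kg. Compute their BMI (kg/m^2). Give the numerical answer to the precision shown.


height^2 = 2.5281 m^2
BMI = 114.0 / 2.5281 = 45.09 kg/m^2

45.09 kg/m^2


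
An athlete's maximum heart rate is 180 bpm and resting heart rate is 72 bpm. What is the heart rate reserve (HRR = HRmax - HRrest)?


HRR = HRmax - HRrest
= 180 - 72
= 108 bpm

108 bpm


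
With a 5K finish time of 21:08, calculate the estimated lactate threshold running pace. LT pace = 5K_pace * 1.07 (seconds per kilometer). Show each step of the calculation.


Race duration = 1268 s for 5 km
Average pace = 1268 / 5 = 253.6 s/km
LT pace = 253.6 * 1.07
= 271.35 s/km

271.35 s/km


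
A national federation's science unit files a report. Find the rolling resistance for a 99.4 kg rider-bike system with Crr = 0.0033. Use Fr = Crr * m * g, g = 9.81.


m * g = 99.4 * 9.81 = 975.114 N
Fr = 0.0033 * 975.114 = 3.218 N

3.218 N


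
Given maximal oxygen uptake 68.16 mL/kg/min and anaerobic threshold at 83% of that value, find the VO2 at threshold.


Percentage as decimal = 0.83
VO2 at AT = 68.16 * 0.83 = 56.57 mL/kg/min

56.57 mL/kg/min


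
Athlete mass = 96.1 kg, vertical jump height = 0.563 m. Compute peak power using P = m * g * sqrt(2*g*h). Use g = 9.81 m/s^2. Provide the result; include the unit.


sqrt(2 * 9.81 * 0.563) = sqrt(11.04606) = 3.323561 m/s
P = 96.1 * 9.81 * 3.323561
= 3133.26 W

3133.26 W


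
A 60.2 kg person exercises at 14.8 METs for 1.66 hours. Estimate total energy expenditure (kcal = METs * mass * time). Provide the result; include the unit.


Energy = METs * mass(kg) * time(h)
= 14.8 * 60.2 * 1.66
= 1478.99 kcal

1478.99 kcal


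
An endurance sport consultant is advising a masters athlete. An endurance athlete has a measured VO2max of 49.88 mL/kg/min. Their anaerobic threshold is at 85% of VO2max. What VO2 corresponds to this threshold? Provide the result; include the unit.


Anaerobic threshold VO2 = VO2max * 85%
= 49.88 * 0.85
= 42.4 mL/kg/min

42.4 mL/kg/min


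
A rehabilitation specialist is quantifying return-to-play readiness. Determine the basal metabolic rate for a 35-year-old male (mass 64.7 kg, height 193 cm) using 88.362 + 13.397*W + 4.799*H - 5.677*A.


BMR = 88.362 + 13.397*64.7 + 4.799*193 - 5.677*35
= 1682.66 kcal/day

1682.66 kcal/day


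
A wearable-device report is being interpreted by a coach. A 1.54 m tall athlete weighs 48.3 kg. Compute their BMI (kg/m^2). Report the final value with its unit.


height^2 = 2.3716 m^2
BMI = 48.3 / 2.3716 = 20.37 kg/m^2

20.37 kg/m^2


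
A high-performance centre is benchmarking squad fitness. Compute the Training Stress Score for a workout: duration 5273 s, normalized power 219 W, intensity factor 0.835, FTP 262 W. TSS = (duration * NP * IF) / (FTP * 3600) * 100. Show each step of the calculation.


Product = 5273 * 219 * 0.835 = 964247.145
Base = 262 * 3600 = 943200
TSS = 964247.145 / 943200 * 100 = 102.23

102.23 TSS


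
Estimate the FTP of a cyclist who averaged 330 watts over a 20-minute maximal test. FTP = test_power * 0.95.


FTP = 330 * 0.95 = 313.5 W

313.5 W


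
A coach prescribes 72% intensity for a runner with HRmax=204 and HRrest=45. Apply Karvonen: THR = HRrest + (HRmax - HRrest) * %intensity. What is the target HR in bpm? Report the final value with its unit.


Heart rate reserve = 204 - 45 = 159
Intensity fraction = 72 / 100 = 0.72
THR = 45 + 159 * 0.72 = 159.48 bpm

159.48 bpm


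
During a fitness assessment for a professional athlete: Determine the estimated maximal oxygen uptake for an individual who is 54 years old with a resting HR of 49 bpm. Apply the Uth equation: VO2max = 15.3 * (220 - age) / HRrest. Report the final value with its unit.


HRmax = 220 - 54 = 166
VO2max = 15.3 * (166 / 49)
= 15.3 * 3.3878
= 51.83 mL/kg/min

51.83 mL/kg/min


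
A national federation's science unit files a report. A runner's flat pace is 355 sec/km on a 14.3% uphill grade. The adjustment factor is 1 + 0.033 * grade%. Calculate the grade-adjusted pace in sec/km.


Factor = 1 + 0.033 * 14.3 = 1.4719
Adjusted pace = 355 * 1.4719
= 522.52 sec/km

522.52 s/km


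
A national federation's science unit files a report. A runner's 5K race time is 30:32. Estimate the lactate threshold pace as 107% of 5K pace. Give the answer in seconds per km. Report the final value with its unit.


Total race time = 30*60 + 32 = 1832 seconds
5K pace = 1832 / 5 = 366.4 sec/km
LT pace = 366.4 * 1.07 = 392.05 sec/km

392.05 s/km


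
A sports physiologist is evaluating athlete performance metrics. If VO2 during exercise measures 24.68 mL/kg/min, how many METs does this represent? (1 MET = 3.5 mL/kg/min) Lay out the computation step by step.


METs = VO2 / 3.5 = 24.68 / 3.5 = 7.05

7.05 METs


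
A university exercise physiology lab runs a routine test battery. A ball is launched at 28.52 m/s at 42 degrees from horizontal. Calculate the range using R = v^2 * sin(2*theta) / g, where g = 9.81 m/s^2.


sin(2 * 42) = sin(84) = 0.994522
v^2 = 28.52^2 = 813.3904
R = 813.3904 * 0.994522 / 9.81
= 82.46 m

82.46 m


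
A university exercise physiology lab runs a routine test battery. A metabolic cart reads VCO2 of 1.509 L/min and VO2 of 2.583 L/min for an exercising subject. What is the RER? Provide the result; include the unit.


RER = VCO2 / VO2 = 1.509 / 2.583 = 0.5842

0.5842


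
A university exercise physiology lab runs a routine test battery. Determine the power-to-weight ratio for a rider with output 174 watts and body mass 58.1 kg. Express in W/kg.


P/W = 174 / 58.1 = 2.995 W/kg

2.995 W/kg


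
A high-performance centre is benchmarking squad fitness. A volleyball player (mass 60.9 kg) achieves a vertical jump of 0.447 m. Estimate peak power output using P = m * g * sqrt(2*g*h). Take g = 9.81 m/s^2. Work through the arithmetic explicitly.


2 * g * h = 2 * 9.81 * 0.447 = 8.77014
sqrt(8.77014) = 2.961442 m/s
P = 60.9 * 9.81 * 2.961442 = 1769.25 W

1769.25 W


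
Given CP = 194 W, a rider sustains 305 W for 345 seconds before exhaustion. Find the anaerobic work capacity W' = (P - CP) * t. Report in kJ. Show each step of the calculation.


Excess power = 305 - 194 = 111 W
Work above CP = 111 * 345 = 38295 J
W' = 38.295 kJ

38.295 kJ


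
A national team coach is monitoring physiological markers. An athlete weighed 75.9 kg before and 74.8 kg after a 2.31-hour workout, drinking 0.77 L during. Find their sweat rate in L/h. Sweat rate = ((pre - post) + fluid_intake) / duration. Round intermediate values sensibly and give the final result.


Body mass change = 1.1 kg
Total sweat loss = 1.1 + 0.77 = 1.87 L
Rate = 1.87 / 2.31 = 0.81 L/h

0.81 L/h


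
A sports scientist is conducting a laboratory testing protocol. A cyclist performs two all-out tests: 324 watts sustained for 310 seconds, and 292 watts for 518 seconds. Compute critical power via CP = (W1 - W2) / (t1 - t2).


W1 = P1 * t1 = 324 * 310 = 100440 J
W2 = P2 * t2 = 292 * 518 = 151256 J
CP = (100440 - 151256) / (310 - 518)
= 244.31 W

244.31 W


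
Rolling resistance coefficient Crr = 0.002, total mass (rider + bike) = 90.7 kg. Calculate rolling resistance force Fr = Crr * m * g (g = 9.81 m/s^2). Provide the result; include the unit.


Fr = Crr * m * g
= 0.002 * 90.7 * 9.81
= 1.78 N

1.78 N


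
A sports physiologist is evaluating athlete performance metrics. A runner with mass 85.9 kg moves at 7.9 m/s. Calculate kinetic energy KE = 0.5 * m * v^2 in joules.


v^2 = 7.9^2 = 62.41
KE = 0.5 * 85.9 * 62.41
= 2680.51 J

2680.51 J


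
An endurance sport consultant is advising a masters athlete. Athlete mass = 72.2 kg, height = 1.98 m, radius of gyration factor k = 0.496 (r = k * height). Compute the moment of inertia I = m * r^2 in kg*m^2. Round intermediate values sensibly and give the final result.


r = k * height = 0.496 * 1.98 = 0.98208 m
r^2 = 0.98208^2 = 0.964481
I = 72.2 * 0.964481 = 69.636 kg*m^2

69.636 kg*m^2


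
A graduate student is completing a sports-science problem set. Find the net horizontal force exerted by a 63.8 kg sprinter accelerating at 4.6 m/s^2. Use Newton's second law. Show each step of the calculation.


Newton's second law: F = m * a
F = 63.8 * 4.6 = 293.48 N

293.48 N


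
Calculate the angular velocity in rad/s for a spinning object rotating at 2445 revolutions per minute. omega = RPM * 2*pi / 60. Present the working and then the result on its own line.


omega = RPM * 2*pi / 60
= 2445 * 6.28318531 / 60
= 256.04 rad/s

256.04 rad/s


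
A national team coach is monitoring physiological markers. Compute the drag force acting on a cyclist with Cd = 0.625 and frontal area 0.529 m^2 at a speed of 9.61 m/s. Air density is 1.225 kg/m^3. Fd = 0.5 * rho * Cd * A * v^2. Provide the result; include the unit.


Step 1: v^2 = 92.3521
Step 2: Fd = 0.5 * 1.225 * 0.625 * 0.529 * 92.3521
= 18.702 N

18.702 N


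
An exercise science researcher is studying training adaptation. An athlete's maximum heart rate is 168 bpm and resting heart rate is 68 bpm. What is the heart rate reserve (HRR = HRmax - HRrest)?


HRR = HRmax - HRrest
= 168 - 68
= 100 bpm

100 bpm


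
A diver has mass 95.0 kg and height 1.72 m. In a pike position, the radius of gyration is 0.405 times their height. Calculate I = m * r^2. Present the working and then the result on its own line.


r = 0.405 * 1.72 = 0.6966 m
I = m * r^2 = 95.0 * 0.485252 = 46.099 kg*m^2

46.099 kg*m^2


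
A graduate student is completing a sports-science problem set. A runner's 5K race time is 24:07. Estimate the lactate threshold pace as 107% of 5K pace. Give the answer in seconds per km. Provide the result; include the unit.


Total race time = 24*60 + 7 = 1447 seconds
5K pace = 1447 / 5 = 289.4 sec/km
LT pace = 289.4 * 1.07 = 309.66 sec/km

309.66 s/km


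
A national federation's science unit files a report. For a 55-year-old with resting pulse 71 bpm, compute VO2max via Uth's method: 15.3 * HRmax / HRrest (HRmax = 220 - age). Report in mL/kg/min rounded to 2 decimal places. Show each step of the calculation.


Step 1: HRmax = 220 - 55 = 165 bpm
Step 2: Ratio = 165 / 71 = 2.3239
Step 3: VO2max = 15.3 * 2.3239 = 35.56 mL/kg/min

35.56 mL/kg/min


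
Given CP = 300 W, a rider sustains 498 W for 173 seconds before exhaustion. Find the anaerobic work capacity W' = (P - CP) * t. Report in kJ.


Excess power = 498 - 300 = 198 W
Work above CP = 198 * 173 = 34254 J
W' = 34.254 kJ

34.254 kJ


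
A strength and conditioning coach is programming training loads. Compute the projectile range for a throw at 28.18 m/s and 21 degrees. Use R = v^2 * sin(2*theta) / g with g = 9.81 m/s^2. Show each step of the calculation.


Two times the angle = 42 degrees
sin(42) = 0.669131
R = 794.1124 * 0.669131 / 9.81 = 54.166 m

54.166 m


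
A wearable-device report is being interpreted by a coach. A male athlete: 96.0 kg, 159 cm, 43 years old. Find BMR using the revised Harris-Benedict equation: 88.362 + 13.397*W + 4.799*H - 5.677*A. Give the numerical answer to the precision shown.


Intercept = 88.362
Weight contribution = 13.397 * 96.0 = 1286.112
Height contribution = 4.799 * 159 = 763.041
Age contribution = 5.677 * 43 = 244.111
BMR = 88.362 + 1286.112 + 763.041 - 244.111
= 1893.4 kcal/day

1893.4 kcal/day


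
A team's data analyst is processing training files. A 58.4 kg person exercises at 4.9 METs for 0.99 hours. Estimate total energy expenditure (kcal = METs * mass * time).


Energy = METs * mass(kg) * time(h)
= 4.9 * 58.4 * 0.99
= 283.3 kcal

283.3 kcal


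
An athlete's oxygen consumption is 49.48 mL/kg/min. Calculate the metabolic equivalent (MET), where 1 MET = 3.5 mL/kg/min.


MET = VO2 / 3.5
= 49.48 / 3.5
= 14.14 METs

14.14 METs


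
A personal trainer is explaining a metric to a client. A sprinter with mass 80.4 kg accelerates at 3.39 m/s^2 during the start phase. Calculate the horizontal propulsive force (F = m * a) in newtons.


F = m * a
= 80.4 * 3.39
= 272.56 N

272.56 N


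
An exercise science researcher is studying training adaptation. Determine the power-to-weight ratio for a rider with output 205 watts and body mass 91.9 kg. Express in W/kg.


P/W = 205 / 91.9 = 2.231 W/kg

2.231 W/kg


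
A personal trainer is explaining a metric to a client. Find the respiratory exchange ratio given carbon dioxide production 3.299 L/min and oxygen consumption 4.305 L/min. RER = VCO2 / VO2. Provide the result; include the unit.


VCO2 = 3.299 L/min
VO2 = 4.305 L/min
RER = 3.299 / 4.305 = 0.7663

0.7663


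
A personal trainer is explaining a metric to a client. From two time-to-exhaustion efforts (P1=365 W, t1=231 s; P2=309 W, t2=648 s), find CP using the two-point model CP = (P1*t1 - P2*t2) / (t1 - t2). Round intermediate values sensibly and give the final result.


Work in trial 1 = 84315 J
Work in trial 2 = 200232 J
Delta work = -115917 J
Delta time = -417 s
CP = -115917 / -417 = 277.98 W

277.98 W


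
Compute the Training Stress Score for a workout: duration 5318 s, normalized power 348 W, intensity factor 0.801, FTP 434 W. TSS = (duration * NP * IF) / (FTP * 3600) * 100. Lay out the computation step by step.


Product = 5318 * 348 * 0.801 = 1482381.864
Base = 434 * 3600 = 1562400
TSS = 1482381.864 / 1562400 * 100 = 94.88

94.88 TSS


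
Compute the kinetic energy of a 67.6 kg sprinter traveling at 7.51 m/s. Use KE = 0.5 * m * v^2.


Velocity squared = 56.4001
KE = 0.5 * 67.6 * 56.4001 = 1906.32 J

1906.32 J


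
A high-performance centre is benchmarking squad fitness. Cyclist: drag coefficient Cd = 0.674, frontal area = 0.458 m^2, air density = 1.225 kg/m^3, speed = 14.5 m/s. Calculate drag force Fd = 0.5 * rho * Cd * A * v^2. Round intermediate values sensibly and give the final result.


v^2 = 14.5^2 = 210.25
Fd = 0.5 * 1.225 * 0.674 * 0.458 * 210.25
= 39.753 N

39.753 N
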